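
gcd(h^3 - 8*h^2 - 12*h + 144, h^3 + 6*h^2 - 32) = h + 4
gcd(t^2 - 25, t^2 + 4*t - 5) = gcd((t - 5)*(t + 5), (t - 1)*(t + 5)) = t + 5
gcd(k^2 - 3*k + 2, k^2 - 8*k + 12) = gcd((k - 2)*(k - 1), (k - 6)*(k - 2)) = k - 2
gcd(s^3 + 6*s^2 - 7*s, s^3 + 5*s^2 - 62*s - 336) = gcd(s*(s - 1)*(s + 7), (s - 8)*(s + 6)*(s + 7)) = s + 7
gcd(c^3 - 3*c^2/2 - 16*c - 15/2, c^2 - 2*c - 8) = 1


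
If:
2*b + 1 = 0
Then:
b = -1/2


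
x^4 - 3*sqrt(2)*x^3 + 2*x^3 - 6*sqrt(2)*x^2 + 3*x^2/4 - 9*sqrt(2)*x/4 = x*(x + 1/2)*(x + 3/2)*(x - 3*sqrt(2))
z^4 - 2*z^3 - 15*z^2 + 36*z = z*(z - 3)^2*(z + 4)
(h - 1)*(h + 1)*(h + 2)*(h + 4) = h^4 + 6*h^3 + 7*h^2 - 6*h - 8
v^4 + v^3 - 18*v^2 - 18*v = v*(v + 1)*(v - 3*sqrt(2))*(v + 3*sqrt(2))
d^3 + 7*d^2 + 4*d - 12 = (d - 1)*(d + 2)*(d + 6)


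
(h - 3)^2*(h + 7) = h^3 + h^2 - 33*h + 63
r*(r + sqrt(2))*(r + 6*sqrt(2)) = r^3 + 7*sqrt(2)*r^2 + 12*r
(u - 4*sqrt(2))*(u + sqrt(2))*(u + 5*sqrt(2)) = u^3 + 2*sqrt(2)*u^2 - 38*u - 40*sqrt(2)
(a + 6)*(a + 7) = a^2 + 13*a + 42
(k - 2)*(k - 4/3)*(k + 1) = k^3 - 7*k^2/3 - 2*k/3 + 8/3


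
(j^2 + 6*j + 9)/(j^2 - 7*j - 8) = (j^2 + 6*j + 9)/(j^2 - 7*j - 8)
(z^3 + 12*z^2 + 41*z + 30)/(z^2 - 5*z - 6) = (z^2 + 11*z + 30)/(z - 6)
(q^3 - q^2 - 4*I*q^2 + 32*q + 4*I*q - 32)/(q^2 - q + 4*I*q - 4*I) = q - 8*I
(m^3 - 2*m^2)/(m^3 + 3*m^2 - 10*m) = m/(m + 5)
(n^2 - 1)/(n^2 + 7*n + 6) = (n - 1)/(n + 6)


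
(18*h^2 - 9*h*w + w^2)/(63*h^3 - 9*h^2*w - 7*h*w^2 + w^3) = (-6*h + w)/(-21*h^2 - 4*h*w + w^2)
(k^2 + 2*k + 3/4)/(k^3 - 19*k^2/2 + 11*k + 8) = (k + 3/2)/(k^2 - 10*k + 16)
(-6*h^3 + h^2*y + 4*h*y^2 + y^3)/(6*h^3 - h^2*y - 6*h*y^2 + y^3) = (6*h^2 + 5*h*y + y^2)/(-6*h^2 - 5*h*y + y^2)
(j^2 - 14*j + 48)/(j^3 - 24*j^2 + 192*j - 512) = (j - 6)/(j^2 - 16*j + 64)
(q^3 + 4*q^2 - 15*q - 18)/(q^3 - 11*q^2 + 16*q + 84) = (q^3 + 4*q^2 - 15*q - 18)/(q^3 - 11*q^2 + 16*q + 84)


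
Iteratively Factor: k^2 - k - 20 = (k + 4)*(k - 5)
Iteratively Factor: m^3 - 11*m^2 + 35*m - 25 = (m - 5)*(m^2 - 6*m + 5) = (m - 5)*(m - 1)*(m - 5)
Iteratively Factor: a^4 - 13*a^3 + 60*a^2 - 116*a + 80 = (a - 5)*(a^3 - 8*a^2 + 20*a - 16) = (a - 5)*(a - 2)*(a^2 - 6*a + 8) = (a - 5)*(a - 2)^2*(a - 4)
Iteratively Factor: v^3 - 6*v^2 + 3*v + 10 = (v - 2)*(v^2 - 4*v - 5) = (v - 2)*(v + 1)*(v - 5)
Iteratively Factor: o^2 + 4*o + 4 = (o + 2)*(o + 2)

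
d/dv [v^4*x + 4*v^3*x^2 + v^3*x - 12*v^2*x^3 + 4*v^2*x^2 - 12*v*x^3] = x*(4*v^3 + 12*v^2*x + 3*v^2 - 24*v*x^2 + 8*v*x - 12*x^2)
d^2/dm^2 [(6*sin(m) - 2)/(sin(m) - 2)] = 10*(-2*sin(m) + cos(m)^2 + 1)/(sin(m) - 2)^3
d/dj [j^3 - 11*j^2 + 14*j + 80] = 3*j^2 - 22*j + 14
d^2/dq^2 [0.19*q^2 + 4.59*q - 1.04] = 0.380000000000000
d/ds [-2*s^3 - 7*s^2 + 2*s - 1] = -6*s^2 - 14*s + 2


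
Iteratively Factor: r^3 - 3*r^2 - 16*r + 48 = (r + 4)*(r^2 - 7*r + 12) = (r - 4)*(r + 4)*(r - 3)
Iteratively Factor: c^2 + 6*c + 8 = (c + 2)*(c + 4)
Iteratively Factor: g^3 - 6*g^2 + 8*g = (g - 2)*(g^2 - 4*g) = (g - 4)*(g - 2)*(g)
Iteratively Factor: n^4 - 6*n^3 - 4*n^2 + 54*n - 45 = (n - 3)*(n^3 - 3*n^2 - 13*n + 15) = (n - 3)*(n + 3)*(n^2 - 6*n + 5) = (n - 5)*(n - 3)*(n + 3)*(n - 1)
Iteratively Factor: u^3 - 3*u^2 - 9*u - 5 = (u + 1)*(u^2 - 4*u - 5) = (u + 1)^2*(u - 5)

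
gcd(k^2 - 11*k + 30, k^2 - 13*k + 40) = k - 5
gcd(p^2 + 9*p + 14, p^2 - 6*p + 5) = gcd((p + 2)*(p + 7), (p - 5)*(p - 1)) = 1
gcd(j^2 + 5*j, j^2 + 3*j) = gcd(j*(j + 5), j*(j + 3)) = j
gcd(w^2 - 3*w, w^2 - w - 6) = w - 3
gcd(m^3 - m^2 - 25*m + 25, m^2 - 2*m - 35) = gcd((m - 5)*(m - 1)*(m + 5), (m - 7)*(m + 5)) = m + 5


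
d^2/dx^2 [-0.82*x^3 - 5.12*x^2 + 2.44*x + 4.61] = -4.92*x - 10.24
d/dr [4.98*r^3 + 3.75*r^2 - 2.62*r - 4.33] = 14.94*r^2 + 7.5*r - 2.62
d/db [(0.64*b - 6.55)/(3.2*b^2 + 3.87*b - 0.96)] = (-2.048*b^2 + 41.92*b + 24.7341)/(10.24*b^4 + 24.768*b^3 + 8.8329*b^2 - 7.4304*b + 0.9216)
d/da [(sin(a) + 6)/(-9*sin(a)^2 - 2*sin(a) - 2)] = (9*sin(a)^2 + 108*sin(a) + 10)*cos(a)/(9*sin(a)^2 + 2*sin(a) + 2)^2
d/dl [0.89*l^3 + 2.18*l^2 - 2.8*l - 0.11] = 2.67*l^2 + 4.36*l - 2.8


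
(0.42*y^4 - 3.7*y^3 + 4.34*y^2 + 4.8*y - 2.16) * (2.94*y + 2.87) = 1.2348*y^5 - 9.6726*y^4 + 2.1406*y^3 + 26.5678*y^2 + 7.4256*y - 6.1992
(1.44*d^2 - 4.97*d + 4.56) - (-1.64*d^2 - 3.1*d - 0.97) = 3.08*d^2 - 1.87*d + 5.53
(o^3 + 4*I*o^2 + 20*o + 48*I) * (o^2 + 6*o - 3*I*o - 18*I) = o^5 + 6*o^4 + I*o^4 + 32*o^3 + 6*I*o^3 + 192*o^2 - 12*I*o^2 + 144*o - 72*I*o + 864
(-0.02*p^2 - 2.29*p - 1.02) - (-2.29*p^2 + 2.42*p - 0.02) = 2.27*p^2 - 4.71*p - 1.0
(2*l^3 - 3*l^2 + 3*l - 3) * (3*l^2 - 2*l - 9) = 6*l^5 - 13*l^4 - 3*l^3 + 12*l^2 - 21*l + 27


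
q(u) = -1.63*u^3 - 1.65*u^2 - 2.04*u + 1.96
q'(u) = -4.89*u^2 - 3.3*u - 2.04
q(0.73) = -1.04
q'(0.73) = -7.05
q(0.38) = 0.86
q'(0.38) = -4.00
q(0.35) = 0.97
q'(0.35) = -3.79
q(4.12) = -148.45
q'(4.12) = -98.64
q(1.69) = -14.07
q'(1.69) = -21.58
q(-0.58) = 2.91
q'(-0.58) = -1.77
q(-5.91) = 292.86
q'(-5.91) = -153.34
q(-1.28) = 5.29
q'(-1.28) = -5.83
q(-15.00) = 5162.56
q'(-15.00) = -1052.79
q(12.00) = -3076.76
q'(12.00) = -745.80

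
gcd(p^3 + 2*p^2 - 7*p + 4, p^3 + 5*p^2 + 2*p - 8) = p^2 + 3*p - 4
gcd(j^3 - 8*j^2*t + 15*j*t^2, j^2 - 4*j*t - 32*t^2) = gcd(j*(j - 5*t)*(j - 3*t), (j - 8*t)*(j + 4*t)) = 1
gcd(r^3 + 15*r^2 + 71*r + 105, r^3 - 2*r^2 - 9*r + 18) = r + 3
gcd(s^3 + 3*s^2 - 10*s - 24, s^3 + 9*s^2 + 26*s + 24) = s^2 + 6*s + 8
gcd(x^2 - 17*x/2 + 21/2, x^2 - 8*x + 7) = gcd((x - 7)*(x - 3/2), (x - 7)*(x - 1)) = x - 7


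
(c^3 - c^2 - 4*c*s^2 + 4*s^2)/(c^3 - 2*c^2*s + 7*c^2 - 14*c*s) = (c^2 + 2*c*s - c - 2*s)/(c*(c + 7))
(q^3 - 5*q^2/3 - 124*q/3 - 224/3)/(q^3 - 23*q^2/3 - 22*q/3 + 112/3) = (q + 4)/(q - 2)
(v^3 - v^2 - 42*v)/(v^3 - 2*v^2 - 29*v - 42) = v*(v + 6)/(v^2 + 5*v + 6)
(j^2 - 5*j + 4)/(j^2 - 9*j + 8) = (j - 4)/(j - 8)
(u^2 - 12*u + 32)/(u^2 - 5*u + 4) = (u - 8)/(u - 1)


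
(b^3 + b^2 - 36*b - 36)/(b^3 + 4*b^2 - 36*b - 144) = (b + 1)/(b + 4)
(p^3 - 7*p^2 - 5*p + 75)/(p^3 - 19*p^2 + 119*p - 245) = (p^2 - 2*p - 15)/(p^2 - 14*p + 49)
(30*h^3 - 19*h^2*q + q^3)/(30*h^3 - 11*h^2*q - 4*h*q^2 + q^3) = (-15*h^2 + 2*h*q + q^2)/(-15*h^2 - 2*h*q + q^2)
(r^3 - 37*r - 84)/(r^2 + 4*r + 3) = (r^2 - 3*r - 28)/(r + 1)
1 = 1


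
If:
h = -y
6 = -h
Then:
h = -6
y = 6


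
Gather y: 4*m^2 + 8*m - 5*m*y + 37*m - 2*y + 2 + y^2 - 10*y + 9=4*m^2 + 45*m + y^2 + y*(-5*m - 12) + 11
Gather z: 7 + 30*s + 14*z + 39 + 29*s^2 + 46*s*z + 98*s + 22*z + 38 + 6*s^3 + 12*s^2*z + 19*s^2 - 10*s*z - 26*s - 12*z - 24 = 6*s^3 + 48*s^2 + 102*s + z*(12*s^2 + 36*s + 24) + 60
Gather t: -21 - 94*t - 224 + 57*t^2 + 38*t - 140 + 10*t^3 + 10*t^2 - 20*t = 10*t^3 + 67*t^2 - 76*t - 385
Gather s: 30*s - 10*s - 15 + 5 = 20*s - 10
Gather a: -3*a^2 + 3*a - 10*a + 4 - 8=-3*a^2 - 7*a - 4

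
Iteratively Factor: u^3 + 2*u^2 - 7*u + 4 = (u - 1)*(u^2 + 3*u - 4) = (u - 1)^2*(u + 4)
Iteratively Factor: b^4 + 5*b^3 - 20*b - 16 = (b + 4)*(b^3 + b^2 - 4*b - 4) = (b + 1)*(b + 4)*(b^2 - 4) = (b - 2)*(b + 1)*(b + 4)*(b + 2)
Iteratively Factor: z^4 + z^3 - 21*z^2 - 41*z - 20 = (z + 1)*(z^3 - 21*z - 20) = (z - 5)*(z + 1)*(z^2 + 5*z + 4) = (z - 5)*(z + 1)^2*(z + 4)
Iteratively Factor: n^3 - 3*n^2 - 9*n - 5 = (n + 1)*(n^2 - 4*n - 5) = (n + 1)^2*(n - 5)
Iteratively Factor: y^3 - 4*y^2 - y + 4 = (y - 4)*(y^2 - 1) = (y - 4)*(y - 1)*(y + 1)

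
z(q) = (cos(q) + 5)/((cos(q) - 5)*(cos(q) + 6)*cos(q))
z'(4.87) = 6.67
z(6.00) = -0.22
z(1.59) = 8.64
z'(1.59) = -451.90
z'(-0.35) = 0.06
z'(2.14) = -0.48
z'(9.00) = -0.08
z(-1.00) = -0.35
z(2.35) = 0.20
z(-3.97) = 0.21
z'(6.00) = 0.05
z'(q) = (cos(q) + 5)*sin(q)/((cos(q) - 5)*(cos(q) + 6)*cos(q)^2) + (cos(q) + 5)*sin(q)/((cos(q) - 5)*(cos(q) + 6)^2*cos(q)) - sin(q)/((cos(q) - 5)*(cos(q) + 6)*cos(q)) + (cos(q) + 5)*sin(q)/((cos(q) - 5)^2*(cos(q) + 6)*cos(q)) = 2*(cos(q)^3 + 8*cos(q)^2 + 5*cos(q) - 75)*sin(q)/((cos(q) - 5)^2*(cos(q) + 6)^2*cos(q)^2)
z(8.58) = 0.22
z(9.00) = 0.15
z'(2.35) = -0.24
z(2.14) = 0.27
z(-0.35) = -0.22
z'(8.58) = -0.28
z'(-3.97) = -0.26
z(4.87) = -1.10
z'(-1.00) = 0.47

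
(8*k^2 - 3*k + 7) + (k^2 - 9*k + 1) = 9*k^2 - 12*k + 8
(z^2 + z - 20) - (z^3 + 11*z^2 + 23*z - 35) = -z^3 - 10*z^2 - 22*z + 15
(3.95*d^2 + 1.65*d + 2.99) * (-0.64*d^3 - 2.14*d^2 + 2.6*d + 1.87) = -2.528*d^5 - 9.509*d^4 + 4.8254*d^3 + 5.2779*d^2 + 10.8595*d + 5.5913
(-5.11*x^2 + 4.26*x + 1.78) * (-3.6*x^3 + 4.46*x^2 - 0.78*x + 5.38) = 18.396*x^5 - 38.1266*x^4 + 16.5774*x^3 - 22.8758*x^2 + 21.5304*x + 9.5764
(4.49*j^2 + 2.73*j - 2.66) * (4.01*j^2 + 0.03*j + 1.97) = 18.0049*j^4 + 11.082*j^3 - 1.7394*j^2 + 5.2983*j - 5.2402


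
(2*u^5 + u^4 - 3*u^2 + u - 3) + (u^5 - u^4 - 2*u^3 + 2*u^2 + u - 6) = 3*u^5 - 2*u^3 - u^2 + 2*u - 9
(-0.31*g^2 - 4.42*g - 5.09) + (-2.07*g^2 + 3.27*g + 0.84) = -2.38*g^2 - 1.15*g - 4.25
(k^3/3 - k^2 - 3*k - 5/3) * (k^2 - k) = k^5/3 - 4*k^4/3 - 2*k^3 + 4*k^2/3 + 5*k/3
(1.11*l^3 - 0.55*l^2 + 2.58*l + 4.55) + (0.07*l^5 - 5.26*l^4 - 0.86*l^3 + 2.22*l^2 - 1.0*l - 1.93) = 0.07*l^5 - 5.26*l^4 + 0.25*l^3 + 1.67*l^2 + 1.58*l + 2.62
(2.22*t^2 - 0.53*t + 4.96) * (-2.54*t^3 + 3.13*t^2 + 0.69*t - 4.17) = -5.6388*t^5 + 8.2948*t^4 - 12.7255*t^3 + 5.9017*t^2 + 5.6325*t - 20.6832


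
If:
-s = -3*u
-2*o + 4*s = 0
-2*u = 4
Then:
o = -12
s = -6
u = -2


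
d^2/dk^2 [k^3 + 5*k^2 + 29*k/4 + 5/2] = 6*k + 10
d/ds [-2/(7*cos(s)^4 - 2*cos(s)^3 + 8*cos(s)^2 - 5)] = 4*(-14*cos(s)^2 + 3*cos(s) - 8)*sin(s)*cos(s)/(7*cos(s)^4 - 2*cos(s)^3 + 8*cos(s)^2 - 5)^2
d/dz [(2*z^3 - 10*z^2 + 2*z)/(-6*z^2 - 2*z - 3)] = 2*(-6*z^4 - 4*z^3 + 7*z^2 + 30*z - 3)/(36*z^4 + 24*z^3 + 40*z^2 + 12*z + 9)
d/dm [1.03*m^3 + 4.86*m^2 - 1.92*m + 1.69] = 3.09*m^2 + 9.72*m - 1.92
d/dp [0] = 0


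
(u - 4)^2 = u^2 - 8*u + 16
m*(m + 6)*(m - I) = m^3 + 6*m^2 - I*m^2 - 6*I*m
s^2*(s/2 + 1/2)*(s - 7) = s^4/2 - 3*s^3 - 7*s^2/2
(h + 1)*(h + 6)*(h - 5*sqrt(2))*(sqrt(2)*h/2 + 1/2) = sqrt(2)*h^4/2 - 9*h^3/2 + 7*sqrt(2)*h^3/2 - 63*h^2/2 + sqrt(2)*h^2/2 - 27*h - 35*sqrt(2)*h/2 - 15*sqrt(2)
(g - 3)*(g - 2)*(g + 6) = g^3 + g^2 - 24*g + 36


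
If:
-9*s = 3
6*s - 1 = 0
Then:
No Solution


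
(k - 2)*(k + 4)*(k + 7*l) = k^3 + 7*k^2*l + 2*k^2 + 14*k*l - 8*k - 56*l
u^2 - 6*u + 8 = (u - 4)*(u - 2)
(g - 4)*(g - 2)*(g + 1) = g^3 - 5*g^2 + 2*g + 8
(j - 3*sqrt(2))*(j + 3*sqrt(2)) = j^2 - 18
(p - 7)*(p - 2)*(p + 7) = p^3 - 2*p^2 - 49*p + 98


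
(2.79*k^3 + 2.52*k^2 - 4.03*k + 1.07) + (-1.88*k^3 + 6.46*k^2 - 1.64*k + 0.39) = 0.91*k^3 + 8.98*k^2 - 5.67*k + 1.46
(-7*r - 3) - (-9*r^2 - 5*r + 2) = 9*r^2 - 2*r - 5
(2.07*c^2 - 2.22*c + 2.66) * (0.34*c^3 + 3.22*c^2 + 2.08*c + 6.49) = 0.7038*c^5 + 5.9106*c^4 - 1.9384*c^3 + 17.3819*c^2 - 8.875*c + 17.2634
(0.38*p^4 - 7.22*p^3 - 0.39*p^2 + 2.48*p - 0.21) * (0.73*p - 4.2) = 0.2774*p^5 - 6.8666*p^4 + 30.0393*p^3 + 3.4484*p^2 - 10.5693*p + 0.882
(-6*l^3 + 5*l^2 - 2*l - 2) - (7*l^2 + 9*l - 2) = -6*l^3 - 2*l^2 - 11*l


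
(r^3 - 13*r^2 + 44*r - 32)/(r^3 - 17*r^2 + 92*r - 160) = (r - 1)/(r - 5)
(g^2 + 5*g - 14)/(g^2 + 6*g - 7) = (g - 2)/(g - 1)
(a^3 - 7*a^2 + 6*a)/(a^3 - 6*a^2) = (a - 1)/a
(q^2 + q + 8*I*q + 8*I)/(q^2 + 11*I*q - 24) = (q + 1)/(q + 3*I)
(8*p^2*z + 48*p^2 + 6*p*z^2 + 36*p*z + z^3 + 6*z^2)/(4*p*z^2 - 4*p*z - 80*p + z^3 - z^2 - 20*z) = (2*p*z + 12*p + z^2 + 6*z)/(z^2 - z - 20)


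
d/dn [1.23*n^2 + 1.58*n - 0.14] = 2.46*n + 1.58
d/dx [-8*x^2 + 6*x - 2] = 6 - 16*x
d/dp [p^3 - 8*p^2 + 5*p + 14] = 3*p^2 - 16*p + 5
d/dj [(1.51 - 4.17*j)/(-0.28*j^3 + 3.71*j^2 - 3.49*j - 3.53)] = (-2.3352*j^3 + 16.7391*j^2 - 11.2042*j + 19.99)/(0.0784*j^6 - 2.0776*j^5 + 15.7185*j^4 - 23.919*j^3 - 14.0125*j^2 + 24.6394*j + 12.4609)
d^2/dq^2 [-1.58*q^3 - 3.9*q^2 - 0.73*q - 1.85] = -9.48*q - 7.8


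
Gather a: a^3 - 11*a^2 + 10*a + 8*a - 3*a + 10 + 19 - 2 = a^3 - 11*a^2 + 15*a + 27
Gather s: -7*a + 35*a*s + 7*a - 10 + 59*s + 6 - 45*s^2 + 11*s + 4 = -45*s^2 + s*(35*a + 70)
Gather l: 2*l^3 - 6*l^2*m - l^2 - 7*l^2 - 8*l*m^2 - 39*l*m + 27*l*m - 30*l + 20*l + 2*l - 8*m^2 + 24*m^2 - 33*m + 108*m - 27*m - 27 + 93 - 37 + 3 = 2*l^3 + l^2*(-6*m - 8) + l*(-8*m^2 - 12*m - 8) + 16*m^2 + 48*m + 32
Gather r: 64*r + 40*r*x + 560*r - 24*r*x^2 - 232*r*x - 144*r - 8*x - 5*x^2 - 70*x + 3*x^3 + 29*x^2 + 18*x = r*(-24*x^2 - 192*x + 480) + 3*x^3 + 24*x^2 - 60*x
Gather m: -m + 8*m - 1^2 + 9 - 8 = 7*m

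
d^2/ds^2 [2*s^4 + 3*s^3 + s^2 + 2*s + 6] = 24*s^2 + 18*s + 2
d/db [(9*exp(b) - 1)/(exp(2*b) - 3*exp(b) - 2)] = (-9*exp(2*b) + 2*exp(b) - 21)*exp(b)/(exp(4*b) - 6*exp(3*b) + 5*exp(2*b) + 12*exp(b) + 4)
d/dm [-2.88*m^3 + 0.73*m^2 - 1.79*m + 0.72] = -8.64*m^2 + 1.46*m - 1.79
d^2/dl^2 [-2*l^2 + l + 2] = -4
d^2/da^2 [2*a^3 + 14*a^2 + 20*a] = 12*a + 28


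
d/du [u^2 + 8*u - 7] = 2*u + 8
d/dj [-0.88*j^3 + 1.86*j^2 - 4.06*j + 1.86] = -2.64*j^2 + 3.72*j - 4.06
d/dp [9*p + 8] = 9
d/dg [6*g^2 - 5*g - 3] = 12*g - 5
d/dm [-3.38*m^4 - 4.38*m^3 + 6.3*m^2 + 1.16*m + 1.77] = -13.52*m^3 - 13.14*m^2 + 12.6*m + 1.16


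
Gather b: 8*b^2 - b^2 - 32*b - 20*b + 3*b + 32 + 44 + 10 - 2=7*b^2 - 49*b + 84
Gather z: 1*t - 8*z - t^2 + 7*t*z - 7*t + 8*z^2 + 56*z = -t^2 - 6*t + 8*z^2 + z*(7*t + 48)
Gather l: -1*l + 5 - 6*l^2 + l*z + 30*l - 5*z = -6*l^2 + l*(z + 29) - 5*z + 5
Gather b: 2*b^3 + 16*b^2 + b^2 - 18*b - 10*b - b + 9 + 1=2*b^3 + 17*b^2 - 29*b + 10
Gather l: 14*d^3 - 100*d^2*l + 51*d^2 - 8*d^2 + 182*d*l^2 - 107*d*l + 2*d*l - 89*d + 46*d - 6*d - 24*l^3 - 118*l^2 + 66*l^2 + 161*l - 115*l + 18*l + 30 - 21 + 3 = 14*d^3 + 43*d^2 - 49*d - 24*l^3 + l^2*(182*d - 52) + l*(-100*d^2 - 105*d + 64) + 12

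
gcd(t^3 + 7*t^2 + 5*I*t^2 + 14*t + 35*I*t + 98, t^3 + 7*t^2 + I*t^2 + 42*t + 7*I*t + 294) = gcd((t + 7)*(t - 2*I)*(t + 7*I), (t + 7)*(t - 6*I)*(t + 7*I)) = t^2 + t*(7 + 7*I) + 49*I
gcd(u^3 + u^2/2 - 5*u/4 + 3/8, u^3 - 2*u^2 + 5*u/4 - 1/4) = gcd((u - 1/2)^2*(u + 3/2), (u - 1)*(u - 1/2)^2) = u^2 - u + 1/4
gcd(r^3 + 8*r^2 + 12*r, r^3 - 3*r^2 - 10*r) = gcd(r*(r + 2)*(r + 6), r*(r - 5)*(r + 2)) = r^2 + 2*r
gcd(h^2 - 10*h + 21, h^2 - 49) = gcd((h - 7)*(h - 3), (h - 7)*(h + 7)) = h - 7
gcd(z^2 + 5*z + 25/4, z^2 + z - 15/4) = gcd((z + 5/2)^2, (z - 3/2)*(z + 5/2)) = z + 5/2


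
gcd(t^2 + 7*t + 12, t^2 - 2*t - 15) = t + 3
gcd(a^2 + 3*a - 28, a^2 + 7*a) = a + 7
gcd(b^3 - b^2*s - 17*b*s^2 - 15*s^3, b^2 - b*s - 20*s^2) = -b + 5*s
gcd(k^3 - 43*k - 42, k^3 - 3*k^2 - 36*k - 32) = k + 1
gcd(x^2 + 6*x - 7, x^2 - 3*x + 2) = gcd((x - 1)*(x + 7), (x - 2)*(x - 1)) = x - 1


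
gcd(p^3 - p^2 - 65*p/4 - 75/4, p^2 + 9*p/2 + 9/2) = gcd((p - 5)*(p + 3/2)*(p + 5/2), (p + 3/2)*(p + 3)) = p + 3/2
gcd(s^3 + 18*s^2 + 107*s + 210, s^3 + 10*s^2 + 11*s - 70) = s^2 + 12*s + 35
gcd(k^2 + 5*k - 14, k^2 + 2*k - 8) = k - 2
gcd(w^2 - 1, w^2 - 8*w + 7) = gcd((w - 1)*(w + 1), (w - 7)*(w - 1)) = w - 1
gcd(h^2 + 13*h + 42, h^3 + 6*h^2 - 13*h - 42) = h + 7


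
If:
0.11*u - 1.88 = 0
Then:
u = 17.09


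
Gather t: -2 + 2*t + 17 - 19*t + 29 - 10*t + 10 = 54 - 27*t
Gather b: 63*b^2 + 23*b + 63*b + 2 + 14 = 63*b^2 + 86*b + 16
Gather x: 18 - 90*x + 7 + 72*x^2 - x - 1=72*x^2 - 91*x + 24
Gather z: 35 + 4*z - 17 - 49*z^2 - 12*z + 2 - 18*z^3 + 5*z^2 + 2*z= -18*z^3 - 44*z^2 - 6*z + 20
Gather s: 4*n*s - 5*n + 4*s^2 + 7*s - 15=-5*n + 4*s^2 + s*(4*n + 7) - 15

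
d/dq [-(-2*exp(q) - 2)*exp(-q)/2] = -exp(-q)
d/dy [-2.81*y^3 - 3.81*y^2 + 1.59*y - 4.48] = -8.43*y^2 - 7.62*y + 1.59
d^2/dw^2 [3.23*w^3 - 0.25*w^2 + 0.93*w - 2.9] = 19.38*w - 0.5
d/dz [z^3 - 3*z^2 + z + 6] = 3*z^2 - 6*z + 1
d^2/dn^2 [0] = 0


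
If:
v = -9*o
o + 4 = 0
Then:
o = -4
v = 36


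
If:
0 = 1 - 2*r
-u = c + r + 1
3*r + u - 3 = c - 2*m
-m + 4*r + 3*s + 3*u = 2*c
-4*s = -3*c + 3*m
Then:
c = -59/48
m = 13/48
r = 1/2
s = -9/8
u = -13/48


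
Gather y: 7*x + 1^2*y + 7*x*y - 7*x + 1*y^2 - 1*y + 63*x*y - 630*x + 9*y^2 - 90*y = -630*x + 10*y^2 + y*(70*x - 90)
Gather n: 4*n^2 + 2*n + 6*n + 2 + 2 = 4*n^2 + 8*n + 4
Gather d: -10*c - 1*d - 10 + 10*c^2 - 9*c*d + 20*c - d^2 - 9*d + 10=10*c^2 + 10*c - d^2 + d*(-9*c - 10)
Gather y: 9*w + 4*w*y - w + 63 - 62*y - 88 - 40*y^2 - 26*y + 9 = 8*w - 40*y^2 + y*(4*w - 88) - 16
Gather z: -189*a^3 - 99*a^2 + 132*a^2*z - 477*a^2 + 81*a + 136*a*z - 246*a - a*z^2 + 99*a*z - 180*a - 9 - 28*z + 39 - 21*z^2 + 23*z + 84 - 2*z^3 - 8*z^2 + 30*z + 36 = -189*a^3 - 576*a^2 - 345*a - 2*z^3 + z^2*(-a - 29) + z*(132*a^2 + 235*a + 25) + 150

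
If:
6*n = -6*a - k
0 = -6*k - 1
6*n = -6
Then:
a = 37/36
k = -1/6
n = -1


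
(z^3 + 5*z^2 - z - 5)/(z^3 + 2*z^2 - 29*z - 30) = (z^2 + 4*z - 5)/(z^2 + z - 30)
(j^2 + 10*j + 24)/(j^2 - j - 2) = (j^2 + 10*j + 24)/(j^2 - j - 2)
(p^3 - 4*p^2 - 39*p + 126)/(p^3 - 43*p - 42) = (p - 3)/(p + 1)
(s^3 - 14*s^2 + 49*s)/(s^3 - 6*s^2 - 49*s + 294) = s*(s - 7)/(s^2 + s - 42)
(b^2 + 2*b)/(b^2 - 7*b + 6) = b*(b + 2)/(b^2 - 7*b + 6)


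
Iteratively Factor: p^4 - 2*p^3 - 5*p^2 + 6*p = (p - 1)*(p^3 - p^2 - 6*p) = (p - 3)*(p - 1)*(p^2 + 2*p) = (p - 3)*(p - 1)*(p + 2)*(p)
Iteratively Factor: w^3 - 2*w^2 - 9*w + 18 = (w - 3)*(w^2 + w - 6) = (w - 3)*(w + 3)*(w - 2)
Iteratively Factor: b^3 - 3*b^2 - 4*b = (b)*(b^2 - 3*b - 4) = b*(b + 1)*(b - 4)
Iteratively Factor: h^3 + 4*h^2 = (h + 4)*(h^2) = h*(h + 4)*(h)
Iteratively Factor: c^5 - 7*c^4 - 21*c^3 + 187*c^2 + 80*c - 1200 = (c + 3)*(c^4 - 10*c^3 + 9*c^2 + 160*c - 400) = (c - 5)*(c + 3)*(c^3 - 5*c^2 - 16*c + 80) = (c - 5)*(c - 4)*(c + 3)*(c^2 - c - 20) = (c - 5)*(c - 4)*(c + 3)*(c + 4)*(c - 5)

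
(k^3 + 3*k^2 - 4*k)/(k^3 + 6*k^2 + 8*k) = (k - 1)/(k + 2)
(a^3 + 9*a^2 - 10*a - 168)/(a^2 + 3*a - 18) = (a^2 + 3*a - 28)/(a - 3)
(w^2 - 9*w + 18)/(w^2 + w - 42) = (w - 3)/(w + 7)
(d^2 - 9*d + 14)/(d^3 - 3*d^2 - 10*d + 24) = (d - 7)/(d^2 - d - 12)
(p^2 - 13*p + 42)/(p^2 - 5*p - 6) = (p - 7)/(p + 1)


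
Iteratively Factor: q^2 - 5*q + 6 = (q - 3)*(q - 2)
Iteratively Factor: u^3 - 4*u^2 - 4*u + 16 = (u - 2)*(u^2 - 2*u - 8) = (u - 4)*(u - 2)*(u + 2)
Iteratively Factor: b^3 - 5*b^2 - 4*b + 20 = (b - 5)*(b^2 - 4) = (b - 5)*(b - 2)*(b + 2)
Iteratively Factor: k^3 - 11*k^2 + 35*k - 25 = (k - 5)*(k^2 - 6*k + 5) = (k - 5)*(k - 1)*(k - 5)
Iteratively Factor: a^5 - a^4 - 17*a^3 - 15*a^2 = (a - 5)*(a^4 + 4*a^3 + 3*a^2) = a*(a - 5)*(a^3 + 4*a^2 + 3*a) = a^2*(a - 5)*(a^2 + 4*a + 3) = a^2*(a - 5)*(a + 3)*(a + 1)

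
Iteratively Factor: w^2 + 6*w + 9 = (w + 3)*(w + 3)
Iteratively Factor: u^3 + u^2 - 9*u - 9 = (u + 1)*(u^2 - 9) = (u + 1)*(u + 3)*(u - 3)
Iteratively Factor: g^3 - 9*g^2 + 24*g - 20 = (g - 5)*(g^2 - 4*g + 4) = (g - 5)*(g - 2)*(g - 2)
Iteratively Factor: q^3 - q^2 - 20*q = (q - 5)*(q^2 + 4*q) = (q - 5)*(q + 4)*(q)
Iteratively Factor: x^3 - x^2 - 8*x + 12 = (x - 2)*(x^2 + x - 6) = (x - 2)*(x + 3)*(x - 2)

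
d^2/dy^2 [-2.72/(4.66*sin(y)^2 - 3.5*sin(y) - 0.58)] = (-236.265728*sin(y)^4 + 133.0896*sin(y)^3 + 291.672128*sin(y)^2 - 260.6576*sin(y) + 81.343232)/(-4.66*sin(y)^2 + 3.5*sin(y) + 0.58)^3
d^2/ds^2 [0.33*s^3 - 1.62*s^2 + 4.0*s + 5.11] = 1.98*s - 3.24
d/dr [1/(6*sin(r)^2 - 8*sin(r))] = (2 - 3*sin(r))*cos(r)/((3*sin(r) - 4)^2*sin(r)^2)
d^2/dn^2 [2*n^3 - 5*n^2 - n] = 12*n - 10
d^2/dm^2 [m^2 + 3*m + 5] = 2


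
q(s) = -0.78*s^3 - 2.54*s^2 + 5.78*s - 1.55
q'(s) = -2.34*s^2 - 5.08*s + 5.78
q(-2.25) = -18.53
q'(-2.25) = 5.36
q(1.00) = 0.91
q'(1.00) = -1.64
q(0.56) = 0.75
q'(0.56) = 2.20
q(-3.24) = -20.41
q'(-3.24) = -2.33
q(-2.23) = -18.42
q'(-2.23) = 5.47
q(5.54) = -180.11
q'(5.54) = -94.18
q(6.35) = -266.98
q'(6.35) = -120.83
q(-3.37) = -20.02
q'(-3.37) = -3.68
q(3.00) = -28.13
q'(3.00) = -30.52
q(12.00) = -1645.79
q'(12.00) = -392.14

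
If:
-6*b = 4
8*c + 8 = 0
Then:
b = -2/3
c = -1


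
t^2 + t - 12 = (t - 3)*(t + 4)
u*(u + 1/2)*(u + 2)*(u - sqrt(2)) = u^4 - sqrt(2)*u^3 + 5*u^3/2 - 5*sqrt(2)*u^2/2 + u^2 - sqrt(2)*u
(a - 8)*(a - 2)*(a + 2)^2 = a^4 - 6*a^3 - 20*a^2 + 24*a + 64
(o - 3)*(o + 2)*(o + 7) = o^3 + 6*o^2 - 13*o - 42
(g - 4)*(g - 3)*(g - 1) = g^3 - 8*g^2 + 19*g - 12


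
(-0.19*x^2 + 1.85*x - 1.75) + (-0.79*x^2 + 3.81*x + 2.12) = -0.98*x^2 + 5.66*x + 0.37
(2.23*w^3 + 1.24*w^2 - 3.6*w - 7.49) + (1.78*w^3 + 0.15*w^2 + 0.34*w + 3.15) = 4.01*w^3 + 1.39*w^2 - 3.26*w - 4.34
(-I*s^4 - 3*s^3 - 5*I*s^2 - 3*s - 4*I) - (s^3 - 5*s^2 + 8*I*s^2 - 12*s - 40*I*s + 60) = -I*s^4 - 4*s^3 + 5*s^2 - 13*I*s^2 + 9*s + 40*I*s - 60 - 4*I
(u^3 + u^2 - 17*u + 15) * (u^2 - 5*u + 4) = u^5 - 4*u^4 - 18*u^3 + 104*u^2 - 143*u + 60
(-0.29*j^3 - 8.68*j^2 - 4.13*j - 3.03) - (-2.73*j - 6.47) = -0.29*j^3 - 8.68*j^2 - 1.4*j + 3.44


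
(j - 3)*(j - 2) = j^2 - 5*j + 6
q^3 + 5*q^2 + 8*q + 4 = (q + 1)*(q + 2)^2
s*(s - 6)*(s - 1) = s^3 - 7*s^2 + 6*s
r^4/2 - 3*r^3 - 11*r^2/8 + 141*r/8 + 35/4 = (r/2 + 1)*(r - 5)*(r - 7/2)*(r + 1/2)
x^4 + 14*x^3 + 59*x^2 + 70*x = x*(x + 2)*(x + 5)*(x + 7)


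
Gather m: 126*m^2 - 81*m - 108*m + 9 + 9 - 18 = 126*m^2 - 189*m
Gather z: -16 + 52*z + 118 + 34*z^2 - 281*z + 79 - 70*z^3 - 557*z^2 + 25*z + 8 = -70*z^3 - 523*z^2 - 204*z + 189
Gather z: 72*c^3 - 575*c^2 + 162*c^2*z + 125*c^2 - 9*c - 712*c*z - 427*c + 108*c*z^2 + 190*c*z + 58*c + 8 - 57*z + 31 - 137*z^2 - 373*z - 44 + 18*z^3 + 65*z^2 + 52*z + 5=72*c^3 - 450*c^2 - 378*c + 18*z^3 + z^2*(108*c - 72) + z*(162*c^2 - 522*c - 378)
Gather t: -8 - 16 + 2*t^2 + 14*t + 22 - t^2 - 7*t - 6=t^2 + 7*t - 8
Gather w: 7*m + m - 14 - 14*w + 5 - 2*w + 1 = 8*m - 16*w - 8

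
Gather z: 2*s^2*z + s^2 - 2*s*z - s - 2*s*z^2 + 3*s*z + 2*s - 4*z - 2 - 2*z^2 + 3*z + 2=s^2 + s + z^2*(-2*s - 2) + z*(2*s^2 + s - 1)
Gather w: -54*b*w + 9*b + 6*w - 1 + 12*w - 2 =9*b + w*(18 - 54*b) - 3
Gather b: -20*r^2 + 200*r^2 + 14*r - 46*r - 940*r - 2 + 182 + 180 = 180*r^2 - 972*r + 360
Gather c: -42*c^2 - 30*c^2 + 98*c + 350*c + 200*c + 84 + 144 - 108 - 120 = -72*c^2 + 648*c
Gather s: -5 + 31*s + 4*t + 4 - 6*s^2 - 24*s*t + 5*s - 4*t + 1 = -6*s^2 + s*(36 - 24*t)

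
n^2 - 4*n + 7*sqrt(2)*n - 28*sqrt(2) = (n - 4)*(n + 7*sqrt(2))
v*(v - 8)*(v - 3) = v^3 - 11*v^2 + 24*v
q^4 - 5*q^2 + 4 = (q - 2)*(q - 1)*(q + 1)*(q + 2)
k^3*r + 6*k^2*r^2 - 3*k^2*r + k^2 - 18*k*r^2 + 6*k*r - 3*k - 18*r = (k - 3)*(k + 6*r)*(k*r + 1)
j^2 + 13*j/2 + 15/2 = (j + 3/2)*(j + 5)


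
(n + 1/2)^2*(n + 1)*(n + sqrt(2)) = n^4 + sqrt(2)*n^3 + 2*n^3 + 5*n^2/4 + 2*sqrt(2)*n^2 + n/4 + 5*sqrt(2)*n/4 + sqrt(2)/4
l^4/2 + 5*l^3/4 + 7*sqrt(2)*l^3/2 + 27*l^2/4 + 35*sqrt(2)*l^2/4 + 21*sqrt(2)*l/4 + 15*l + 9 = (l + 3/2)*(l + 6*sqrt(2))*(sqrt(2)*l/2 + 1)*(sqrt(2)*l/2 + sqrt(2)/2)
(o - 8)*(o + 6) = o^2 - 2*o - 48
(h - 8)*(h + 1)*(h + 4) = h^3 - 3*h^2 - 36*h - 32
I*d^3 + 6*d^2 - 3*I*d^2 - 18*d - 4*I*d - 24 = (d - 4)*(d - 6*I)*(I*d + I)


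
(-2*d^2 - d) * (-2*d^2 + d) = 4*d^4 - d^2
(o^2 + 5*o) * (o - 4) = o^3 + o^2 - 20*o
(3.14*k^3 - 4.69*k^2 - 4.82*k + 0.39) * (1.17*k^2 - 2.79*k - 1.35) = 3.6738*k^5 - 14.2479*k^4 + 3.2067*k^3 + 20.2356*k^2 + 5.4189*k - 0.5265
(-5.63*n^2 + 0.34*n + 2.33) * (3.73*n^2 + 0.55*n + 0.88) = -20.9999*n^4 - 1.8283*n^3 + 3.9235*n^2 + 1.5807*n + 2.0504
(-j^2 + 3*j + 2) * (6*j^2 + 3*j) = -6*j^4 + 15*j^3 + 21*j^2 + 6*j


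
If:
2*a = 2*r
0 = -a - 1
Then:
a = -1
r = -1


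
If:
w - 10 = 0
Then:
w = 10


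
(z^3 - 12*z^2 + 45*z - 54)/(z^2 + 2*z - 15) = (z^2 - 9*z + 18)/(z + 5)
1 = 1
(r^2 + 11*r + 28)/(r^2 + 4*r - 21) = (r + 4)/(r - 3)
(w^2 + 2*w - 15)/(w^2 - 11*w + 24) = (w + 5)/(w - 8)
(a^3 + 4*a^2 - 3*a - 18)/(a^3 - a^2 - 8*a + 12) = (a + 3)/(a - 2)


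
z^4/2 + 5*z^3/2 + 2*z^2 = z^2*(z/2 + 1/2)*(z + 4)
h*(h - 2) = h^2 - 2*h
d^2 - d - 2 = (d - 2)*(d + 1)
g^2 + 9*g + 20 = (g + 4)*(g + 5)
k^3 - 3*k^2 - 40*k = k*(k - 8)*(k + 5)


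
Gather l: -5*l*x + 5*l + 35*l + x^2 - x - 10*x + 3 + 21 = l*(40 - 5*x) + x^2 - 11*x + 24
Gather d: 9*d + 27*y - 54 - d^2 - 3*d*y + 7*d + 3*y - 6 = -d^2 + d*(16 - 3*y) + 30*y - 60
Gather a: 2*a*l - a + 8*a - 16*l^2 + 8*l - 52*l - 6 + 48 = a*(2*l + 7) - 16*l^2 - 44*l + 42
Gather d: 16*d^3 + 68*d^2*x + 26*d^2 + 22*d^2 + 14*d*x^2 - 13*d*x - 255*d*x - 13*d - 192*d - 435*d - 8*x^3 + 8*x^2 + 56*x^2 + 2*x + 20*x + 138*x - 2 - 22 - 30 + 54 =16*d^3 + d^2*(68*x + 48) + d*(14*x^2 - 268*x - 640) - 8*x^3 + 64*x^2 + 160*x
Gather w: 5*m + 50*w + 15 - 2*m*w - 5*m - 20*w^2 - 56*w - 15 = -20*w^2 + w*(-2*m - 6)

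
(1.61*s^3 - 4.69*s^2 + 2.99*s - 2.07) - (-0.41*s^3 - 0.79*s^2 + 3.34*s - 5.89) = 2.02*s^3 - 3.9*s^2 - 0.35*s + 3.82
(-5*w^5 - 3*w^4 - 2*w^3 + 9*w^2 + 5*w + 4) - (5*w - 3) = -5*w^5 - 3*w^4 - 2*w^3 + 9*w^2 + 7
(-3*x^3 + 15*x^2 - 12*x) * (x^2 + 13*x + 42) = -3*x^5 - 24*x^4 + 57*x^3 + 474*x^2 - 504*x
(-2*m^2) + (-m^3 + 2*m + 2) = -m^3 - 2*m^2 + 2*m + 2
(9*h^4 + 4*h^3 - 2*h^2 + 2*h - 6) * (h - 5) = 9*h^5 - 41*h^4 - 22*h^3 + 12*h^2 - 16*h + 30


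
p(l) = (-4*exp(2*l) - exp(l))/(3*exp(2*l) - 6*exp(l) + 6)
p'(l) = (-8*exp(2*l) - exp(l))/(3*exp(2*l) - 6*exp(l) + 6) + (-6*exp(2*l) + 6*exp(l))*(-4*exp(2*l) - exp(l))/(3*exp(2*l) - 6*exp(l) + 6)^2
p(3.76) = -1.40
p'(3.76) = 0.07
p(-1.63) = -0.07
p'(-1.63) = -0.12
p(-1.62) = -0.07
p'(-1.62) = -0.12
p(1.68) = -2.00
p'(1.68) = 0.76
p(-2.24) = -0.03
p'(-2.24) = -0.04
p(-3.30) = -0.01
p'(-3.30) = -0.01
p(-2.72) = -0.01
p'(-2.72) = -0.02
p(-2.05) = -0.04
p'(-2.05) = -0.05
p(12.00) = -1.33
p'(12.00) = 0.00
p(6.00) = -1.34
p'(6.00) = 0.01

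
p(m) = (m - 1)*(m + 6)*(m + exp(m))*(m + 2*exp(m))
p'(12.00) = 22517180527796.53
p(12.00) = 10490852508083.25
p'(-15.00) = -9945.00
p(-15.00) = 32400.00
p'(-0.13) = -28.17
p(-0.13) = -8.07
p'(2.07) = 4472.18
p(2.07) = 1546.54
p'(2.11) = 4957.51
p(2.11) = 1734.98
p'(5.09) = 5758132.59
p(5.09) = 2505877.90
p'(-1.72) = 46.33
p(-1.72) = -24.43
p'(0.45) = -19.59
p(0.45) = -25.68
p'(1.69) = 1619.82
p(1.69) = 472.64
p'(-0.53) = -9.52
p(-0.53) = -0.32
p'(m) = (m - 1)*(m + 6)*(m + exp(m))*(2*exp(m) + 1) + (m - 1)*(m + 6)*(m + 2*exp(m))*(exp(m) + 1) + (m - 1)*(m + exp(m))*(m + 2*exp(m)) + (m + 6)*(m + exp(m))*(m + 2*exp(m))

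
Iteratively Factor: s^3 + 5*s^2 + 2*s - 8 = (s - 1)*(s^2 + 6*s + 8) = (s - 1)*(s + 2)*(s + 4)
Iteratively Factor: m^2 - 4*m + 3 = (m - 1)*(m - 3)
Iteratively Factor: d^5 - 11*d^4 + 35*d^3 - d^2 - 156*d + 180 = (d - 3)*(d^4 - 8*d^3 + 11*d^2 + 32*d - 60) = (d - 5)*(d - 3)*(d^3 - 3*d^2 - 4*d + 12) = (d - 5)*(d - 3)^2*(d^2 - 4) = (d - 5)*(d - 3)^2*(d + 2)*(d - 2)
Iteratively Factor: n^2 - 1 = (n - 1)*(n + 1)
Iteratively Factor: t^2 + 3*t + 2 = (t + 2)*(t + 1)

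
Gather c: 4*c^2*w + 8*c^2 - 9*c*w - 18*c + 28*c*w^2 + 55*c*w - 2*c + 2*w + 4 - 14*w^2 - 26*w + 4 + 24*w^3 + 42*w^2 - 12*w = c^2*(4*w + 8) + c*(28*w^2 + 46*w - 20) + 24*w^3 + 28*w^2 - 36*w + 8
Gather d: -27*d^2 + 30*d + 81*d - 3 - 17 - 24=-27*d^2 + 111*d - 44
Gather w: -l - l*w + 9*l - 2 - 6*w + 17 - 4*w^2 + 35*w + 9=8*l - 4*w^2 + w*(29 - l) + 24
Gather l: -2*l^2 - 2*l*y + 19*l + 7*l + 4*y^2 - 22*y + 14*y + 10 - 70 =-2*l^2 + l*(26 - 2*y) + 4*y^2 - 8*y - 60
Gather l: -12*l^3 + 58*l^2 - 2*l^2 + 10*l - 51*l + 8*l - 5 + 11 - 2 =-12*l^3 + 56*l^2 - 33*l + 4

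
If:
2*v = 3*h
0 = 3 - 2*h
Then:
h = 3/2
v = 9/4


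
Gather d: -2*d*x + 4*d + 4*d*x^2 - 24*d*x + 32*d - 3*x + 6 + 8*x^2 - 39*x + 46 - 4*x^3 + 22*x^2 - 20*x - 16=d*(4*x^2 - 26*x + 36) - 4*x^3 + 30*x^2 - 62*x + 36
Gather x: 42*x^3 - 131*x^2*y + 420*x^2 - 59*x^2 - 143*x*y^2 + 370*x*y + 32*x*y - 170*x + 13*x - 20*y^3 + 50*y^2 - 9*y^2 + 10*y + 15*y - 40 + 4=42*x^3 + x^2*(361 - 131*y) + x*(-143*y^2 + 402*y - 157) - 20*y^3 + 41*y^2 + 25*y - 36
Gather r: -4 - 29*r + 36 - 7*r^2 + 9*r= -7*r^2 - 20*r + 32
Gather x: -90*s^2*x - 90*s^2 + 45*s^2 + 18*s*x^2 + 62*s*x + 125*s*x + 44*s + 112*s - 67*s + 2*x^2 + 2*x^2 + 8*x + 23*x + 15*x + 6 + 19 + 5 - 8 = -45*s^2 + 89*s + x^2*(18*s + 4) + x*(-90*s^2 + 187*s + 46) + 22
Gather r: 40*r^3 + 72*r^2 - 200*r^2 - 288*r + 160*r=40*r^3 - 128*r^2 - 128*r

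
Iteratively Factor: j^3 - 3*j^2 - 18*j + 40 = (j - 5)*(j^2 + 2*j - 8) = (j - 5)*(j - 2)*(j + 4)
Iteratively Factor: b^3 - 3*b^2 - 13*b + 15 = (b + 3)*(b^2 - 6*b + 5) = (b - 1)*(b + 3)*(b - 5)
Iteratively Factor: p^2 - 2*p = (p - 2)*(p)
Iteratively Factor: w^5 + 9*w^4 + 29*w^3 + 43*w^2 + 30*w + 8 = (w + 4)*(w^4 + 5*w^3 + 9*w^2 + 7*w + 2) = (w + 1)*(w + 4)*(w^3 + 4*w^2 + 5*w + 2) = (w + 1)*(w + 2)*(w + 4)*(w^2 + 2*w + 1) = (w + 1)^2*(w + 2)*(w + 4)*(w + 1)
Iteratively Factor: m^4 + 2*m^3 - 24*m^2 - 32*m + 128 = (m - 2)*(m^3 + 4*m^2 - 16*m - 64) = (m - 2)*(m + 4)*(m^2 - 16) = (m - 2)*(m + 4)^2*(m - 4)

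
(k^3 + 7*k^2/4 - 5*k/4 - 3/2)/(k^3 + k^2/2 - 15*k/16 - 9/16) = 4*(k + 2)/(4*k + 3)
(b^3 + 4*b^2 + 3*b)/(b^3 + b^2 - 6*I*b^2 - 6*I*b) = (b + 3)/(b - 6*I)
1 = 1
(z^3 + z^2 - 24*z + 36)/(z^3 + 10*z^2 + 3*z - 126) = (z - 2)/(z + 7)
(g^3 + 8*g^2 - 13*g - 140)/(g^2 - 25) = (g^2 + 3*g - 28)/(g - 5)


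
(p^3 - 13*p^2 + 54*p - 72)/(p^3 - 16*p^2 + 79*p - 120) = (p^2 - 10*p + 24)/(p^2 - 13*p + 40)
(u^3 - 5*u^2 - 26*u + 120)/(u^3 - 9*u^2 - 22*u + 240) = (u - 4)/(u - 8)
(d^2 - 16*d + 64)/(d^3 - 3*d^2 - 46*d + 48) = (d - 8)/(d^2 + 5*d - 6)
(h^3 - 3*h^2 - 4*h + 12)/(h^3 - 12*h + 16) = (h^2 - h - 6)/(h^2 + 2*h - 8)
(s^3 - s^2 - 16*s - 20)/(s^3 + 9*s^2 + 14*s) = (s^2 - 3*s - 10)/(s*(s + 7))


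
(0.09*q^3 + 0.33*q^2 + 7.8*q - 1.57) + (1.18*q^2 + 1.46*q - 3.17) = 0.09*q^3 + 1.51*q^2 + 9.26*q - 4.74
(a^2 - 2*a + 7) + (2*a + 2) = a^2 + 9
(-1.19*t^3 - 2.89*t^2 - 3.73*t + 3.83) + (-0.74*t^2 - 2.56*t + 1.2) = -1.19*t^3 - 3.63*t^2 - 6.29*t + 5.03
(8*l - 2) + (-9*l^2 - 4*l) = -9*l^2 + 4*l - 2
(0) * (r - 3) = 0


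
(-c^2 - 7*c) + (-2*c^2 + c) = -3*c^2 - 6*c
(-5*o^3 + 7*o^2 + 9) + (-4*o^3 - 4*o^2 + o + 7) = -9*o^3 + 3*o^2 + o + 16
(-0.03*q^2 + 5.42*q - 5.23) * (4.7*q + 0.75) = -0.141*q^3 + 25.4515*q^2 - 20.516*q - 3.9225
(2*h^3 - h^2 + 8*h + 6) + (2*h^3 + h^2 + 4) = 4*h^3 + 8*h + 10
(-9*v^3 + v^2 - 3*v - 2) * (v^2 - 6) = -9*v^5 + v^4 + 51*v^3 - 8*v^2 + 18*v + 12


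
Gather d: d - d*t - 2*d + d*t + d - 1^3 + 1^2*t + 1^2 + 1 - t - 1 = 0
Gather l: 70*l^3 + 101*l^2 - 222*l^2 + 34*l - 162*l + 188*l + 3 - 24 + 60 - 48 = 70*l^3 - 121*l^2 + 60*l - 9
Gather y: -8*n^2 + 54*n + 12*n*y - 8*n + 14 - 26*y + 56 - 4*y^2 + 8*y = -8*n^2 + 46*n - 4*y^2 + y*(12*n - 18) + 70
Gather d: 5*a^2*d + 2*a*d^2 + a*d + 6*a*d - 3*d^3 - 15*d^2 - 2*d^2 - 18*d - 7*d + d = -3*d^3 + d^2*(2*a - 17) + d*(5*a^2 + 7*a - 24)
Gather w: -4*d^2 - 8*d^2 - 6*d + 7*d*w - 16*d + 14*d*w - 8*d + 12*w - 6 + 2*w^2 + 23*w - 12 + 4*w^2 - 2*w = -12*d^2 - 30*d + 6*w^2 + w*(21*d + 33) - 18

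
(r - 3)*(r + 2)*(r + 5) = r^3 + 4*r^2 - 11*r - 30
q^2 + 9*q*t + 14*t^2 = (q + 2*t)*(q + 7*t)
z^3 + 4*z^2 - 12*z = z*(z - 2)*(z + 6)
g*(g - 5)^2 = g^3 - 10*g^2 + 25*g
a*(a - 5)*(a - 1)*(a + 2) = a^4 - 4*a^3 - 7*a^2 + 10*a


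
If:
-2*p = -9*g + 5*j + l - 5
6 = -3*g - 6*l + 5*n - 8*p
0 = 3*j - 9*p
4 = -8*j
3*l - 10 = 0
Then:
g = -1/2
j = -1/2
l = 10/3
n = 139/30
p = -1/6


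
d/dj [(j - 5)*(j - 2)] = 2*j - 7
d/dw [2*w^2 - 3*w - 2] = 4*w - 3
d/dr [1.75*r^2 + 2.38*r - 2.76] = 3.5*r + 2.38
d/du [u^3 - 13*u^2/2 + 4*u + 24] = 3*u^2 - 13*u + 4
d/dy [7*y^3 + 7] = 21*y^2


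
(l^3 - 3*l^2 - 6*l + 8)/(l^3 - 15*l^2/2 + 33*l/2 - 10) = 2*(l + 2)/(2*l - 5)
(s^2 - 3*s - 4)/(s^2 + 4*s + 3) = (s - 4)/(s + 3)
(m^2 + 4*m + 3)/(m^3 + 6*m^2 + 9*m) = (m + 1)/(m*(m + 3))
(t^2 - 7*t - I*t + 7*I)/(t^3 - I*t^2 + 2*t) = (t^2 - 7*t - I*t + 7*I)/(t*(t^2 - I*t + 2))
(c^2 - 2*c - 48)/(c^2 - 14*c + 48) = (c + 6)/(c - 6)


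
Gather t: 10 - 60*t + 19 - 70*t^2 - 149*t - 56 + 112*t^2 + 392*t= 42*t^2 + 183*t - 27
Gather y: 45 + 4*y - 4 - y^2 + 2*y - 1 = -y^2 + 6*y + 40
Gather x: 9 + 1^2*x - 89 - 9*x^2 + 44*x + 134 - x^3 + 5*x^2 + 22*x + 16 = -x^3 - 4*x^2 + 67*x + 70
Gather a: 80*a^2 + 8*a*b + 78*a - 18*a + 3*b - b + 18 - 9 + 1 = 80*a^2 + a*(8*b + 60) + 2*b + 10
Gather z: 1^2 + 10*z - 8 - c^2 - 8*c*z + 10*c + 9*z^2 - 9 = -c^2 + 10*c + 9*z^2 + z*(10 - 8*c) - 16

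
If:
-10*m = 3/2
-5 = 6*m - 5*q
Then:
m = -3/20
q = 41/50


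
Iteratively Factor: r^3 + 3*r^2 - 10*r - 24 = (r - 3)*(r^2 + 6*r + 8) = (r - 3)*(r + 2)*(r + 4)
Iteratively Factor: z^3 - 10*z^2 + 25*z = (z)*(z^2 - 10*z + 25) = z*(z - 5)*(z - 5)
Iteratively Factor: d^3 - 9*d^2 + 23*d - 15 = (d - 3)*(d^2 - 6*d + 5) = (d - 5)*(d - 3)*(d - 1)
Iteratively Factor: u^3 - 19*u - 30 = (u + 3)*(u^2 - 3*u - 10) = (u + 2)*(u + 3)*(u - 5)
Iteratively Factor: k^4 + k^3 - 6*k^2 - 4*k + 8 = (k + 2)*(k^3 - k^2 - 4*k + 4) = (k - 1)*(k + 2)*(k^2 - 4) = (k - 2)*(k - 1)*(k + 2)*(k + 2)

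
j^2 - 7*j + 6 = (j - 6)*(j - 1)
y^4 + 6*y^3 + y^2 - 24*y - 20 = (y - 2)*(y + 1)*(y + 2)*(y + 5)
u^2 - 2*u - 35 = (u - 7)*(u + 5)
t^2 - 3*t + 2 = (t - 2)*(t - 1)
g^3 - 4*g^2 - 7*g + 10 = (g - 5)*(g - 1)*(g + 2)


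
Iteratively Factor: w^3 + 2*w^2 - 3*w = (w + 3)*(w^2 - w) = w*(w + 3)*(w - 1)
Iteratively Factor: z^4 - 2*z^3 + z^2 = (z)*(z^3 - 2*z^2 + z) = z^2*(z^2 - 2*z + 1) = z^2*(z - 1)*(z - 1)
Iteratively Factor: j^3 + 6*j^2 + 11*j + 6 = (j + 2)*(j^2 + 4*j + 3) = (j + 2)*(j + 3)*(j + 1)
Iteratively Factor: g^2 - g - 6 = (g + 2)*(g - 3)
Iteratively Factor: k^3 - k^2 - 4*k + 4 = (k + 2)*(k^2 - 3*k + 2) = (k - 1)*(k + 2)*(k - 2)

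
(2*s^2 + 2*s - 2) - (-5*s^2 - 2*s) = 7*s^2 + 4*s - 2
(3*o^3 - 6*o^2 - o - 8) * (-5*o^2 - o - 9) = -15*o^5 + 27*o^4 - 16*o^3 + 95*o^2 + 17*o + 72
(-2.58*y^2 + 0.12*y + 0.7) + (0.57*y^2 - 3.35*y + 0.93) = -2.01*y^2 - 3.23*y + 1.63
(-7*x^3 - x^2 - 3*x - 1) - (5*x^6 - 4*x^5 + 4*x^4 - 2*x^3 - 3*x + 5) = -5*x^6 + 4*x^5 - 4*x^4 - 5*x^3 - x^2 - 6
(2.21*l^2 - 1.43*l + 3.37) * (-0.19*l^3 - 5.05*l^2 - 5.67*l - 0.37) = -0.4199*l^5 - 10.8888*l^4 - 5.9495*l^3 - 9.7281*l^2 - 18.5788*l - 1.2469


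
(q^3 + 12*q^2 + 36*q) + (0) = q^3 + 12*q^2 + 36*q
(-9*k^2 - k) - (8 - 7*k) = -9*k^2 + 6*k - 8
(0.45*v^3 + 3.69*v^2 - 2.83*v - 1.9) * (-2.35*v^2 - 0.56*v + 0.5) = -1.0575*v^5 - 8.9235*v^4 + 4.8091*v^3 + 7.8948*v^2 - 0.351*v - 0.95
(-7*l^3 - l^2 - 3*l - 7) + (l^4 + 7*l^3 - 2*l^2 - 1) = l^4 - 3*l^2 - 3*l - 8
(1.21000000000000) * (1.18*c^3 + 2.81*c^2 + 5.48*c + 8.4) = 1.4278*c^3 + 3.4001*c^2 + 6.6308*c + 10.164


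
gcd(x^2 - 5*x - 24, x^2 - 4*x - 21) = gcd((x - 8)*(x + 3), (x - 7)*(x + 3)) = x + 3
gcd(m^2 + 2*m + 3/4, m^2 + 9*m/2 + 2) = m + 1/2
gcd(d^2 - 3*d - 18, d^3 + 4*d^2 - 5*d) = 1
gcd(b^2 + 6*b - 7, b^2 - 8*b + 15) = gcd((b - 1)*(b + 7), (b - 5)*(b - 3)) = 1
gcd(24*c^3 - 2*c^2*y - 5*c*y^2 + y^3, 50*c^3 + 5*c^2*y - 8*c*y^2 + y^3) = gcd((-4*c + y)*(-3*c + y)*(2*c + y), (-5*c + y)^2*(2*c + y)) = 2*c + y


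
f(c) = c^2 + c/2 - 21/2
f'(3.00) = 6.50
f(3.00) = 0.00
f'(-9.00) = -17.50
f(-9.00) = 66.00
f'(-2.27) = -4.04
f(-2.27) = -6.48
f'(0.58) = 1.66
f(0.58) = -9.87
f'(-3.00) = -5.50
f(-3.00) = -3.00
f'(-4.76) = -9.02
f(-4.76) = 9.78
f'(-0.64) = -0.78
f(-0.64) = -10.41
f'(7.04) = 14.58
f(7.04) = 42.58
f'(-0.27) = -0.04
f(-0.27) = -10.56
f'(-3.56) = -6.62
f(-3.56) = 0.39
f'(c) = 2*c + 1/2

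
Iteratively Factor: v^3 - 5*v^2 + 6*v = (v - 3)*(v^2 - 2*v) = (v - 3)*(v - 2)*(v)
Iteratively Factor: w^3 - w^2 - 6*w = (w - 3)*(w^2 + 2*w) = (w - 3)*(w + 2)*(w)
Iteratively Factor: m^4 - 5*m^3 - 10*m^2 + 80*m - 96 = (m + 4)*(m^3 - 9*m^2 + 26*m - 24) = (m - 3)*(m + 4)*(m^2 - 6*m + 8) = (m - 4)*(m - 3)*(m + 4)*(m - 2)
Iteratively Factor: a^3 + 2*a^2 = (a)*(a^2 + 2*a) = a*(a + 2)*(a)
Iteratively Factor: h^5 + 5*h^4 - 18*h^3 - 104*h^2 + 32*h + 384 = (h + 4)*(h^4 + h^3 - 22*h^2 - 16*h + 96) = (h + 4)^2*(h^3 - 3*h^2 - 10*h + 24) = (h + 3)*(h + 4)^2*(h^2 - 6*h + 8) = (h - 2)*(h + 3)*(h + 4)^2*(h - 4)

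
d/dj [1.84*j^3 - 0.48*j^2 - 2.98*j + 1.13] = 5.52*j^2 - 0.96*j - 2.98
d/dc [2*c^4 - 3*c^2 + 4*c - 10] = 8*c^3 - 6*c + 4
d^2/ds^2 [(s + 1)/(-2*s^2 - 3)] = 4*(-8*s^2*(s + 1) + (3*s + 1)*(2*s^2 + 3))/(2*s^2 + 3)^3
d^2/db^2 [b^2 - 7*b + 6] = 2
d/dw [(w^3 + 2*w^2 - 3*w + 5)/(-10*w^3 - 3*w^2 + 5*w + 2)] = (17*w^4 - 50*w^3 + 157*w^2 + 38*w - 31)/(100*w^6 + 60*w^5 - 91*w^4 - 70*w^3 + 13*w^2 + 20*w + 4)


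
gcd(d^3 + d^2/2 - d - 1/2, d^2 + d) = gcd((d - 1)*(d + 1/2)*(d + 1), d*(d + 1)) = d + 1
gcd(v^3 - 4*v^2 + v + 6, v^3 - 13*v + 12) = v - 3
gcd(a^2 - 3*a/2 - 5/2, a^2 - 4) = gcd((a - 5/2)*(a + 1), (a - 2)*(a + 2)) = 1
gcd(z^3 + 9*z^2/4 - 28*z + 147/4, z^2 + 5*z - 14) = z + 7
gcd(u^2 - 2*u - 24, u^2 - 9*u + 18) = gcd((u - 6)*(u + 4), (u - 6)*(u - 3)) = u - 6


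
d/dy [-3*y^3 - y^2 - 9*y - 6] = -9*y^2 - 2*y - 9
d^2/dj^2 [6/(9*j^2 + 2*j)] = 12*(-9*j*(9*j + 2) + 4*(9*j + 1)^2)/(j^3*(9*j + 2)^3)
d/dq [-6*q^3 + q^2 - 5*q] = -18*q^2 + 2*q - 5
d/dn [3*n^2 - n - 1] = 6*n - 1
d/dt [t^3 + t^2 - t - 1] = 3*t^2 + 2*t - 1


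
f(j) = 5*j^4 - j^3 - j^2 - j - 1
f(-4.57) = 2259.02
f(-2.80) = 323.24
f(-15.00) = 256289.00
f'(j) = 20*j^3 - 3*j^2 - 2*j - 1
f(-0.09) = -0.92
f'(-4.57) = -1963.39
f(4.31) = 1621.41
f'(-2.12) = -200.81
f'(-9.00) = -14806.00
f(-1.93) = 73.77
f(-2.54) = 219.59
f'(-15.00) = -68146.00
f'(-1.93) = -152.10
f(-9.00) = 33461.00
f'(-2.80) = -457.96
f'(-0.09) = -0.86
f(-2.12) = 107.15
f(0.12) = -1.14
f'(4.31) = 1535.91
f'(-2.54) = -343.02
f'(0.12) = -1.25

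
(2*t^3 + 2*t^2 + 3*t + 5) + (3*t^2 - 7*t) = 2*t^3 + 5*t^2 - 4*t + 5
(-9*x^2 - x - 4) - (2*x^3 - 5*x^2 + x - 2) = -2*x^3 - 4*x^2 - 2*x - 2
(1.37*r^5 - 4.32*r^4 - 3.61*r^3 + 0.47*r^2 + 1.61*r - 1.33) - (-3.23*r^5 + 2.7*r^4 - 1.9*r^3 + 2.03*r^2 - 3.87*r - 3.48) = 4.6*r^5 - 7.02*r^4 - 1.71*r^3 - 1.56*r^2 + 5.48*r + 2.15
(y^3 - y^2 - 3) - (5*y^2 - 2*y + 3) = y^3 - 6*y^2 + 2*y - 6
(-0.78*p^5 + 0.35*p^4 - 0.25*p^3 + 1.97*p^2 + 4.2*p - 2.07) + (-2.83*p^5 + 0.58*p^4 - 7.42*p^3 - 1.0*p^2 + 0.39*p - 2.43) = -3.61*p^5 + 0.93*p^4 - 7.67*p^3 + 0.97*p^2 + 4.59*p - 4.5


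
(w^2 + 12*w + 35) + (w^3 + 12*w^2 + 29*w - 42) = w^3 + 13*w^2 + 41*w - 7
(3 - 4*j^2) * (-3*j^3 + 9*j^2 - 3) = 12*j^5 - 36*j^4 - 9*j^3 + 39*j^2 - 9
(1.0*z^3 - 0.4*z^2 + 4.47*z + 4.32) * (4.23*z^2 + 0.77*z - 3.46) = 4.23*z^5 - 0.922*z^4 + 15.1401*z^3 + 23.0995*z^2 - 12.1398*z - 14.9472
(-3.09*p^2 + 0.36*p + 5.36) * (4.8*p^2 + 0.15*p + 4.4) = -14.832*p^4 + 1.2645*p^3 + 12.186*p^2 + 2.388*p + 23.584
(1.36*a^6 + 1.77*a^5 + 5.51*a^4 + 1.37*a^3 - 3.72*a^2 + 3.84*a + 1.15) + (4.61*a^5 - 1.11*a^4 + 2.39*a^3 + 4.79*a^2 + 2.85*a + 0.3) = 1.36*a^6 + 6.38*a^5 + 4.4*a^4 + 3.76*a^3 + 1.07*a^2 + 6.69*a + 1.45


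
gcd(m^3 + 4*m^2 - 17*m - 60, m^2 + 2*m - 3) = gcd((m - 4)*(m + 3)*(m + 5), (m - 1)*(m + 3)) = m + 3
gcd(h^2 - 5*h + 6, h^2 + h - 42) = 1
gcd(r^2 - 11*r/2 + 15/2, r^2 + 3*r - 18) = r - 3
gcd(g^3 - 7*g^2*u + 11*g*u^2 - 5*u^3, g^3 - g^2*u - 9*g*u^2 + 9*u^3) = -g + u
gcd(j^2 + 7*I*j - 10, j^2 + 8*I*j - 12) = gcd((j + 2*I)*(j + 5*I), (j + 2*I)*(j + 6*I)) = j + 2*I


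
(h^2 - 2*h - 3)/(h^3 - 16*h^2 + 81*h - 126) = (h + 1)/(h^2 - 13*h + 42)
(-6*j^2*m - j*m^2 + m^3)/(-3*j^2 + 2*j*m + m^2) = m*(-6*j^2 - j*m + m^2)/(-3*j^2 + 2*j*m + m^2)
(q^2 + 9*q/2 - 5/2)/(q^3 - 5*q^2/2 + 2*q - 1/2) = (q + 5)/(q^2 - 2*q + 1)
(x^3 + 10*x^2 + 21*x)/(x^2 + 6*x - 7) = x*(x + 3)/(x - 1)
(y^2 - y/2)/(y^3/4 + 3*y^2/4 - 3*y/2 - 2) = 2*y*(2*y - 1)/(y^3 + 3*y^2 - 6*y - 8)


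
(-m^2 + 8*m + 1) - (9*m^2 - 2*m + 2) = -10*m^2 + 10*m - 1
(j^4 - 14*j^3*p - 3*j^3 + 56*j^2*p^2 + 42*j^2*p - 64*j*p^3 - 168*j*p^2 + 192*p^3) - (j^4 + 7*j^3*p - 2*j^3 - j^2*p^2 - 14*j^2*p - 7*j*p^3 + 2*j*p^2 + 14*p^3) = -21*j^3*p - j^3 + 57*j^2*p^2 + 56*j^2*p - 57*j*p^3 - 170*j*p^2 + 178*p^3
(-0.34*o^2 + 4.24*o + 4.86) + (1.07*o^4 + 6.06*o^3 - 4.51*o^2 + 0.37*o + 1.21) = 1.07*o^4 + 6.06*o^3 - 4.85*o^2 + 4.61*o + 6.07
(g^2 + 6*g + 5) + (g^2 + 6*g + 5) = 2*g^2 + 12*g + 10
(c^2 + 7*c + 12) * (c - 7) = c^3 - 37*c - 84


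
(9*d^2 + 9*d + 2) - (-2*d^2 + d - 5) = 11*d^2 + 8*d + 7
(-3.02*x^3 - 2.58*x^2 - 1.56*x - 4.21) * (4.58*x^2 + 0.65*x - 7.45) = -13.8316*x^5 - 13.7794*x^4 + 13.6772*x^3 - 1.0748*x^2 + 8.8855*x + 31.3645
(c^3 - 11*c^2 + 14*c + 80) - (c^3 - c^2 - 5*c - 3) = -10*c^2 + 19*c + 83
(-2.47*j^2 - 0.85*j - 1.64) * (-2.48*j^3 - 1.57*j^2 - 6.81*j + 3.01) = 6.1256*j^5 + 5.9859*j^4 + 22.2224*j^3 + 0.928599999999999*j^2 + 8.6099*j - 4.9364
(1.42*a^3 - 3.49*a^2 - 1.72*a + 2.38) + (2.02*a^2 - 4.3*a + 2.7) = 1.42*a^3 - 1.47*a^2 - 6.02*a + 5.08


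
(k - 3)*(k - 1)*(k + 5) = k^3 + k^2 - 17*k + 15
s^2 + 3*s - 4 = (s - 1)*(s + 4)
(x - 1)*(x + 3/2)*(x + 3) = x^3 + 7*x^2/2 - 9/2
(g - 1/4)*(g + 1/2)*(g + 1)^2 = g^4 + 9*g^3/4 + 11*g^2/8 - 1/8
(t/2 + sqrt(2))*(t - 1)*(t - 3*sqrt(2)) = t^3/2 - sqrt(2)*t^2/2 - t^2/2 - 6*t + sqrt(2)*t/2 + 6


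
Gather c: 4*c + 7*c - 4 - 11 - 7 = 11*c - 22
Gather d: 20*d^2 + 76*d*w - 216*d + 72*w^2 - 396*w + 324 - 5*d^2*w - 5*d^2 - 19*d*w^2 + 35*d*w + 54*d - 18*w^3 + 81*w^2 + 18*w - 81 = d^2*(15 - 5*w) + d*(-19*w^2 + 111*w - 162) - 18*w^3 + 153*w^2 - 378*w + 243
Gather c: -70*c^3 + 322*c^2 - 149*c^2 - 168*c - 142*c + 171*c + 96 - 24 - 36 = -70*c^3 + 173*c^2 - 139*c + 36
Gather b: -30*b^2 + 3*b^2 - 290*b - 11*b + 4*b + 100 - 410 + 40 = -27*b^2 - 297*b - 270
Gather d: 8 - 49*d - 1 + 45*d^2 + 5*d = 45*d^2 - 44*d + 7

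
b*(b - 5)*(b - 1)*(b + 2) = b^4 - 4*b^3 - 7*b^2 + 10*b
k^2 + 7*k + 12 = (k + 3)*(k + 4)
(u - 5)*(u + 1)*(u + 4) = u^3 - 21*u - 20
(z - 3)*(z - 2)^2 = z^3 - 7*z^2 + 16*z - 12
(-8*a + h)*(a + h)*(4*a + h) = -32*a^3 - 36*a^2*h - 3*a*h^2 + h^3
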